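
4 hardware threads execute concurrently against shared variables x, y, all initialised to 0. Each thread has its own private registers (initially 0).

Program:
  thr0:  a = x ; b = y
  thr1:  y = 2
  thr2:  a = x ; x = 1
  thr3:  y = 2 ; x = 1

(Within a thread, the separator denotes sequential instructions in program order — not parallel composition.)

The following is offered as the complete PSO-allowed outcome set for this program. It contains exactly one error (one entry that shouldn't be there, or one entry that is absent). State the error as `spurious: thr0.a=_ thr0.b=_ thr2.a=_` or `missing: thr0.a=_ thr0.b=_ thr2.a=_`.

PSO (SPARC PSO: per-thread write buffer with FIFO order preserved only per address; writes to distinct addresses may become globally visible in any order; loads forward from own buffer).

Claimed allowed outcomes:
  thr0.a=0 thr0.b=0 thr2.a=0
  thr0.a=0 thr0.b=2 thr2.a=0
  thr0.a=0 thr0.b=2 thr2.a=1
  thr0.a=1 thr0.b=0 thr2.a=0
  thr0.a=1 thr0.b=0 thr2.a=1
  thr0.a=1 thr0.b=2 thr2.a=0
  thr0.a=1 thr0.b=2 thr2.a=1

missing: thr0.a=0 thr0.b=0 thr2.a=1

outcome vector order: (thr0.a,thr0.b,thr2.a)
PSO (8): (0,0,0), (0,0,1), (0,2,0), (0,2,1), (1,0,0), (1,0,1), (1,2,0), (1,2,1)
PSO∖claimed = {(0,0,1)}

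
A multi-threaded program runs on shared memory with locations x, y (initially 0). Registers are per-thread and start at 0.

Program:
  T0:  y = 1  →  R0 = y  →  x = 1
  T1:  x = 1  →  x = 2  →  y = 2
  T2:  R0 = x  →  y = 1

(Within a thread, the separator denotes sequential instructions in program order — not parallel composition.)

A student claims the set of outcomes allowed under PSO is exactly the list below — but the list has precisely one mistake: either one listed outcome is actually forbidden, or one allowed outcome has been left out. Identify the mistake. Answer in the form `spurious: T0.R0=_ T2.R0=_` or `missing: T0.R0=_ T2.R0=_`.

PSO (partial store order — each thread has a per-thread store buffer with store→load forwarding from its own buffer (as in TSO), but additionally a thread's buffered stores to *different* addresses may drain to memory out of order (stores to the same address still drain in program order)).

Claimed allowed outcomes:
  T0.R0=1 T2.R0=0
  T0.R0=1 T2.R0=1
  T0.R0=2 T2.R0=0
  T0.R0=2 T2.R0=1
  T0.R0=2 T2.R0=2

missing: T0.R0=1 T2.R0=2

outcome vector order: (T0.R0,T2.R0)
under PSO → <1 0>, <1 1>, <1 2>, <2 0>, <2 1>, <2 2>
PSO∖claimed = {<1 2>}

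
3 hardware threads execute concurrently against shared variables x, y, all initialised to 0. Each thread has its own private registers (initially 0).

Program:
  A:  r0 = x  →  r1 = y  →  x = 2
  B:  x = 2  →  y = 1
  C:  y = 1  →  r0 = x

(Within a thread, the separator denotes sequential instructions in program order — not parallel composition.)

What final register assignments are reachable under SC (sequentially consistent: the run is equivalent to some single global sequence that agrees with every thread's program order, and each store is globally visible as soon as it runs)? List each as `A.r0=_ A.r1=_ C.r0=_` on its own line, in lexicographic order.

A.r0=0 A.r1=0 C.r0=0
A.r0=0 A.r1=0 C.r0=2
A.r0=0 A.r1=1 C.r0=0
A.r0=0 A.r1=1 C.r0=2
A.r0=2 A.r1=0 C.r0=2
A.r0=2 A.r1=1 C.r0=0
A.r0=2 A.r1=1 C.r0=2

outcome vector order: (A.r0,A.r1,C.r0)
|SC outcomes| = 7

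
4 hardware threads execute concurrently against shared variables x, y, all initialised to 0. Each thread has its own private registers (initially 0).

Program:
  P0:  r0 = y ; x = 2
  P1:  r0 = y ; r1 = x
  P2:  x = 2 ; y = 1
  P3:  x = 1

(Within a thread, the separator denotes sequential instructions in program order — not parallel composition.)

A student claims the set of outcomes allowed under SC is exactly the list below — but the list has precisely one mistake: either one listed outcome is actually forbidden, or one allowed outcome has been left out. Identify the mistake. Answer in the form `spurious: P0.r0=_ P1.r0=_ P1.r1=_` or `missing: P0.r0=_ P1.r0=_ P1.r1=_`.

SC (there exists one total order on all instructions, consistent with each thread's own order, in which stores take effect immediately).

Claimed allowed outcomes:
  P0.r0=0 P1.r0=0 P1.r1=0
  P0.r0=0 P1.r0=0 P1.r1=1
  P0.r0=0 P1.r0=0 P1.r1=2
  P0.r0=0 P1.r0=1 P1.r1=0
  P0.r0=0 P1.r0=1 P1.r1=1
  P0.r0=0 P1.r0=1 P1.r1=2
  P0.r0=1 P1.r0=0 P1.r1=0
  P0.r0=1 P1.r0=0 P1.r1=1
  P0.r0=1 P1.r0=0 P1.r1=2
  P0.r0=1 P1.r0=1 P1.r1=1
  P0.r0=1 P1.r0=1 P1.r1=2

spurious: P0.r0=0 P1.r0=1 P1.r1=0

outcome vector order: (P0.r0,P1.r0,P1.r1)
[SC] allowed = {<0 0 0>; <0 0 1>; <0 0 2>; <0 1 1>; <0 1 2>; <1 0 0>; <1 0 1>; <1 0 2>; <1 1 1>; <1 1 2>}
claimed∖SC = {<0 1 0>}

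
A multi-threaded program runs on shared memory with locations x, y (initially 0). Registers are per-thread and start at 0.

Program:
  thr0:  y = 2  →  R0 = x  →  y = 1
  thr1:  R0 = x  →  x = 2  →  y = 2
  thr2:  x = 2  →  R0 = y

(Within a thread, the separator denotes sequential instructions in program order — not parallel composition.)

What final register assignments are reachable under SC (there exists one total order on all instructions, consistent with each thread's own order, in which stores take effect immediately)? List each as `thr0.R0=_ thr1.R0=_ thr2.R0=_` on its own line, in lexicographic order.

outcome vector order: (thr0.R0,thr1.R0,thr2.R0)
|SC outcomes| = 10

thr0.R0=0 thr1.R0=0 thr2.R0=1
thr0.R0=0 thr1.R0=0 thr2.R0=2
thr0.R0=0 thr1.R0=2 thr2.R0=1
thr0.R0=0 thr1.R0=2 thr2.R0=2
thr0.R0=2 thr1.R0=0 thr2.R0=0
thr0.R0=2 thr1.R0=0 thr2.R0=1
thr0.R0=2 thr1.R0=0 thr2.R0=2
thr0.R0=2 thr1.R0=2 thr2.R0=0
thr0.R0=2 thr1.R0=2 thr2.R0=1
thr0.R0=2 thr1.R0=2 thr2.R0=2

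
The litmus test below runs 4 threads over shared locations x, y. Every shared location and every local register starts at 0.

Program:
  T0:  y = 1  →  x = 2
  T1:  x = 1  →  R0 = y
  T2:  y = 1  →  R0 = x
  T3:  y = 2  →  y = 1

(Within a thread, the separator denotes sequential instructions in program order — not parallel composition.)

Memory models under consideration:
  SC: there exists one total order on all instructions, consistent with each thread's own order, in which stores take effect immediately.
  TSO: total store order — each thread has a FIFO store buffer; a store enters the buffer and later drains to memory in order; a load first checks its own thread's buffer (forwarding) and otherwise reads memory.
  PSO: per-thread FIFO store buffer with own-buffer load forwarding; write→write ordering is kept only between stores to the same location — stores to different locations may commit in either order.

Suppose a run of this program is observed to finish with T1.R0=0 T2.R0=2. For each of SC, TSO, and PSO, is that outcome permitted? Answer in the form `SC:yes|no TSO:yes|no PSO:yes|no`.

outcome vector order: (T1.R0,T2.R0)
SC: 8 outcomes — {0/1, 0/2, 1/0, 1/1, 1/2, 2/0, 2/1, 2/2}
TSO: 9 outcomes — {0/0, 0/1, 0/2, 1/0, 1/1, 1/2, 2/0, 2/1, 2/2}
PSO: 9 outcomes — {0/0, 0/1, 0/2, 1/0, 1/1, 1/2, 2/0, 2/1, 2/2}
target 0/2 ∈ {SC,TSO,PSO}

SC:yes TSO:yes PSO:yes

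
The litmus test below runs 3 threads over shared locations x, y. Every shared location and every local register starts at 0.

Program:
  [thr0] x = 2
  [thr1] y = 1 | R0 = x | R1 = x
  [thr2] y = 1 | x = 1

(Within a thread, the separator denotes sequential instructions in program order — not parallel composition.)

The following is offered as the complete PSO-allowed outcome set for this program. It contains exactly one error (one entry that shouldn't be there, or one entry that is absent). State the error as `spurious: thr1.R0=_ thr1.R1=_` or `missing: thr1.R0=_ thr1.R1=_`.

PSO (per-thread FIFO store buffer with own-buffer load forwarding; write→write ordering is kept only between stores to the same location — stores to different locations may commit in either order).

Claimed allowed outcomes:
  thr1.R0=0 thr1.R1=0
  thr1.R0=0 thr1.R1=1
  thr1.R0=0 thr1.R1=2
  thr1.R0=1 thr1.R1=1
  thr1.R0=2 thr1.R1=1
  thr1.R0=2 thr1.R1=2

missing: thr1.R0=1 thr1.R1=2

outcome vector order: (thr1.R0,thr1.R1)
under PSO → <0 0> <0 1> <0 2> <1 1> <1 2> <2 1> <2 2>
PSO∖claimed = {<1 2>}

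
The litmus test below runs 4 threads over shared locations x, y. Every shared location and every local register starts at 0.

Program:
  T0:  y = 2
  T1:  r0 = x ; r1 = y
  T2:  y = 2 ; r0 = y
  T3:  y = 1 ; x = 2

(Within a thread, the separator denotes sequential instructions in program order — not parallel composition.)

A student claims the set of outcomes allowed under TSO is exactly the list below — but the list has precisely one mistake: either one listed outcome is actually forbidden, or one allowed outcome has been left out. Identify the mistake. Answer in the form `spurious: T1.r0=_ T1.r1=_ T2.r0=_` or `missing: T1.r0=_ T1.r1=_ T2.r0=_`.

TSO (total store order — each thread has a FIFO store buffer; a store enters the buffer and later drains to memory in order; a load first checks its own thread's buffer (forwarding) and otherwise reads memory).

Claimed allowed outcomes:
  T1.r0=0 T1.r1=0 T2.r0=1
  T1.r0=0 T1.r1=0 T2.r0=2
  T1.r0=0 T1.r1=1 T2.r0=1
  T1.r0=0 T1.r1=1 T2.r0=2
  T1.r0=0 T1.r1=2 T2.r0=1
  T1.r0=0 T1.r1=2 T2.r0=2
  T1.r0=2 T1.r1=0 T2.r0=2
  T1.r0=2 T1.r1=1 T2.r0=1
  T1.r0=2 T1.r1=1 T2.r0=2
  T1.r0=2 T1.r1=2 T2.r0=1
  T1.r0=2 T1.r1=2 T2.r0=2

outcome vector order: (T1.r0,T1.r1,T2.r0)
TSO: 10 outcomes — {(0,0,1); (0,0,2); (0,1,1); (0,1,2); (0,2,1); (0,2,2); (2,1,1); (2,1,2); (2,2,1); (2,2,2)}
claimed∖TSO = {(2,0,2)}

spurious: T1.r0=2 T1.r1=0 T2.r0=2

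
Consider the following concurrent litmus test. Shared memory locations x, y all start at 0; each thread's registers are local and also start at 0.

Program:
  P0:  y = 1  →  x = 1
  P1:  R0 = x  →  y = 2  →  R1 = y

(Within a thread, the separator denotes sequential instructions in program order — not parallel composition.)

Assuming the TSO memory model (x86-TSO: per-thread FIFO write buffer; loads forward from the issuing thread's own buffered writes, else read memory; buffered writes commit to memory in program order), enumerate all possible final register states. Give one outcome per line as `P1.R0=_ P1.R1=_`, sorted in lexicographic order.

outcome vector order: (P1.R0,P1.R1)
|TSO outcomes| = 3

P1.R0=0 P1.R1=1
P1.R0=0 P1.R1=2
P1.R0=1 P1.R1=2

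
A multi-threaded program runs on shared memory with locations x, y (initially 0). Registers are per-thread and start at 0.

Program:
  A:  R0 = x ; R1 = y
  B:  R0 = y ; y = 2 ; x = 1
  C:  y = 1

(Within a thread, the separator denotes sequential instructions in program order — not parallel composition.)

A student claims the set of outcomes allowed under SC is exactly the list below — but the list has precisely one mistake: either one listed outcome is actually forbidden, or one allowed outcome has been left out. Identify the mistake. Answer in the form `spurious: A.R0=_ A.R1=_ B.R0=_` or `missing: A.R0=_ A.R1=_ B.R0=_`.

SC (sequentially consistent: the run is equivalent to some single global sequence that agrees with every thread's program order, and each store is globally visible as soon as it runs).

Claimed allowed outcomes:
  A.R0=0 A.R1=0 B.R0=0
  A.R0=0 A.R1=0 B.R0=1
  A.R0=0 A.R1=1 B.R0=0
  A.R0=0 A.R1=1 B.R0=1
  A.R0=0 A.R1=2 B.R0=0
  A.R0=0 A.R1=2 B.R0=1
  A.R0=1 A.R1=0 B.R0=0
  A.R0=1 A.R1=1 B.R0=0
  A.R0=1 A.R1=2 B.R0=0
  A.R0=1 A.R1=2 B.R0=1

outcome vector order: (A.R0,A.R1,B.R0)
SC (9): (0,0,0), (0,0,1), (0,1,0), (0,1,1), (0,2,0), (0,2,1), (1,1,0), (1,2,0), (1,2,1)
claimed∖SC = {(1,0,0)}

spurious: A.R0=1 A.R1=0 B.R0=0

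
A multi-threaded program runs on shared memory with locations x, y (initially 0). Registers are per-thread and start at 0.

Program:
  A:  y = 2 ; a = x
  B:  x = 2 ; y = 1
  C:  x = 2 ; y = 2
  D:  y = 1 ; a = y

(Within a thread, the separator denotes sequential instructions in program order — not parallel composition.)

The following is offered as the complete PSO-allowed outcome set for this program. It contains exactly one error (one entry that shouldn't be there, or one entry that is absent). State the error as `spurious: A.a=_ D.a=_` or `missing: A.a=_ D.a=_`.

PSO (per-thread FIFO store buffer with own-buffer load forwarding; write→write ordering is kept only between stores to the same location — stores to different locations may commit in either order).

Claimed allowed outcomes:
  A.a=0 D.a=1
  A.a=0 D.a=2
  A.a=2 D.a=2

outcome vector order: (A.a,D.a)
under PSO → 0/1, 0/2, 2/1, 2/2
PSO∖claimed = {2/1}

missing: A.a=2 D.a=1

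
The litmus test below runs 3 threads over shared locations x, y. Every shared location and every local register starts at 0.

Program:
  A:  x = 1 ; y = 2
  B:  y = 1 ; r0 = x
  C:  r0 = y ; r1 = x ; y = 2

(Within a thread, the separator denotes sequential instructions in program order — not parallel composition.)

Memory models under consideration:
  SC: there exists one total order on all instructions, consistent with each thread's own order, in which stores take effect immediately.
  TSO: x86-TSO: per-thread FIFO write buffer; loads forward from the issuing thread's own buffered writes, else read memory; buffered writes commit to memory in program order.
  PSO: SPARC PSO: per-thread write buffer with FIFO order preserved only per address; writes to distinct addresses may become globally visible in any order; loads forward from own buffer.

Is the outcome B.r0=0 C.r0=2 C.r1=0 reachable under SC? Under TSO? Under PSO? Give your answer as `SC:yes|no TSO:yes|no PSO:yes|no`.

outcome vector order: (B.r0,C.r0,C.r1)
under SC → (0,0,0); (0,0,1); (0,1,0); (0,1,1); (0,2,1); (1,0,0); (1,0,1); (1,1,0); (1,1,1); (1,2,1)
under TSO → (0,0,0); (0,0,1); (0,1,0); (0,1,1); (0,2,1); (1,0,0); (1,0,1); (1,1,0); (1,1,1); (1,2,1)
under PSO → (0,0,0); (0,0,1); (0,1,0); (0,1,1); (0,2,0); (0,2,1); (1,0,0); (1,0,1); (1,1,0); (1,1,1); (1,2,0); (1,2,1)
target (0,2,0) ∈ {PSO}

SC:no TSO:no PSO:yes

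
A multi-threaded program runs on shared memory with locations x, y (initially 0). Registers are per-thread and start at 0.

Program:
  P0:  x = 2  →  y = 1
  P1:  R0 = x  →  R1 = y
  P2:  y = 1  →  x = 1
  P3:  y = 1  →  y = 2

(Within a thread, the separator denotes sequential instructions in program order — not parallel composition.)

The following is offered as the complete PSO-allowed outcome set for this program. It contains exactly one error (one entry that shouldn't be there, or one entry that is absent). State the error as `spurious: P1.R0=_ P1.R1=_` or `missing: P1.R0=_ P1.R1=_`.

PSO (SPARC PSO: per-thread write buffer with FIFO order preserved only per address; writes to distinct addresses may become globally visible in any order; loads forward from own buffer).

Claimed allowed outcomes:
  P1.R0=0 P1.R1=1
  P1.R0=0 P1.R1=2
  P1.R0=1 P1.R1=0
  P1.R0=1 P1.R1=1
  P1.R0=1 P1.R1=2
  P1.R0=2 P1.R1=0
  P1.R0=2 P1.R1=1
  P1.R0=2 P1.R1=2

outcome vector order: (P1.R0,P1.R1)
PSO (9): 00, 01, 02, 10, 11, 12, 20, 21, 22
PSO∖claimed = {00}

missing: P1.R0=0 P1.R1=0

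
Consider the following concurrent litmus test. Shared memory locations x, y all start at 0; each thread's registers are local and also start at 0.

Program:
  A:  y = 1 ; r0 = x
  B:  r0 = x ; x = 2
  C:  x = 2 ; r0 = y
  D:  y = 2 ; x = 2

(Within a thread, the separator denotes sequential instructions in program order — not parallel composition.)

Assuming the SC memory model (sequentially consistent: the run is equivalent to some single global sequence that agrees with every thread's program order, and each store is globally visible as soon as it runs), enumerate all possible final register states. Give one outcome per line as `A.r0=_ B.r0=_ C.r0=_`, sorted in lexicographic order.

A.r0=0 B.r0=0 C.r0=1
A.r0=0 B.r0=0 C.r0=2
A.r0=0 B.r0=2 C.r0=1
A.r0=0 B.r0=2 C.r0=2
A.r0=2 B.r0=0 C.r0=0
A.r0=2 B.r0=0 C.r0=1
A.r0=2 B.r0=0 C.r0=2
A.r0=2 B.r0=2 C.r0=0
A.r0=2 B.r0=2 C.r0=1
A.r0=2 B.r0=2 C.r0=2

outcome vector order: (A.r0,B.r0,C.r0)
|SC outcomes| = 10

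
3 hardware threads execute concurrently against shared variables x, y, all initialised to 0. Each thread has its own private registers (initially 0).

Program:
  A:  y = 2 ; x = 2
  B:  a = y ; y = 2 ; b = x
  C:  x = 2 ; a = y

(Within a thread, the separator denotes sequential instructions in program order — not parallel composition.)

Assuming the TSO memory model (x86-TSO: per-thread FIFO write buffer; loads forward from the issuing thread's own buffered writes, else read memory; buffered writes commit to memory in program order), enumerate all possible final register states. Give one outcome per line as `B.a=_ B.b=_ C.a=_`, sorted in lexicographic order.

outcome vector order: (B.a,B.b,C.a)
|TSO outcomes| = 8

B.a=0 B.b=0 C.a=0
B.a=0 B.b=0 C.a=2
B.a=0 B.b=2 C.a=0
B.a=0 B.b=2 C.a=2
B.a=2 B.b=0 C.a=0
B.a=2 B.b=0 C.a=2
B.a=2 B.b=2 C.a=0
B.a=2 B.b=2 C.a=2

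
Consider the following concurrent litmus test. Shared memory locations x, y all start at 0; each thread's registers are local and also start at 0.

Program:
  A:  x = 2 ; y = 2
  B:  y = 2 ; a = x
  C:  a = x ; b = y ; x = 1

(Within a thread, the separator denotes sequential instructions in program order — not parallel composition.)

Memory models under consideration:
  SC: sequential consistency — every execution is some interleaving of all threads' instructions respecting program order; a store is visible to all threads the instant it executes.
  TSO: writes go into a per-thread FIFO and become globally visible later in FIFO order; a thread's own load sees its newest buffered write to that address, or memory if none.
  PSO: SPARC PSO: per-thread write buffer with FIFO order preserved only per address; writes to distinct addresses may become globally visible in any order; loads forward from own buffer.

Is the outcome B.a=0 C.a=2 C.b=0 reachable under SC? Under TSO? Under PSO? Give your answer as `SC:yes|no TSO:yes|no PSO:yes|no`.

SC:no TSO:yes PSO:yes

outcome vector order: (B.a,C.a,C.b)
[SC] allowed = {000, 002, 022, 100, 102, 120, 122, 200, 202, 220, 222}
[TSO] allowed = {000, 002, 020, 022, 100, 102, 120, 122, 200, 202, 220, 222}
[PSO] allowed = {000, 002, 020, 022, 100, 102, 120, 122, 200, 202, 220, 222}
target 020 ∈ {TSO,PSO}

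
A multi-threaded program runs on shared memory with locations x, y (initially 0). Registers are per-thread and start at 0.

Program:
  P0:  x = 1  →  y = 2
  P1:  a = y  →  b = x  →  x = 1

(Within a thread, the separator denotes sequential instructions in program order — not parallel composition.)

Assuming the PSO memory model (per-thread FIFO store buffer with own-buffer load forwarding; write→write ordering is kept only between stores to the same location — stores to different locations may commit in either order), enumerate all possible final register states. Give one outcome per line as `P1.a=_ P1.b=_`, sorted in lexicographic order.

outcome vector order: (P1.a,P1.b)
|PSO outcomes| = 4

P1.a=0 P1.b=0
P1.a=0 P1.b=1
P1.a=2 P1.b=0
P1.a=2 P1.b=1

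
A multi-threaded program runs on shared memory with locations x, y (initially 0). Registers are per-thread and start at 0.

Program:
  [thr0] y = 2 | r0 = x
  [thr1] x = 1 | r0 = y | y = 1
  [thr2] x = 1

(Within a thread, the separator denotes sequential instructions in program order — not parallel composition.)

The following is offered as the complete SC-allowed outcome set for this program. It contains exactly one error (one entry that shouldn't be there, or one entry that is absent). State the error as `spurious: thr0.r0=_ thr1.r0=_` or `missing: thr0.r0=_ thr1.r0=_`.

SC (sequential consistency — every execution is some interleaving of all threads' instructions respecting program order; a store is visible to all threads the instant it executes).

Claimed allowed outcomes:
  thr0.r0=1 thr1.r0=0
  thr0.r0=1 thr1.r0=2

missing: thr0.r0=0 thr1.r0=2

outcome vector order: (thr0.r0,thr1.r0)
[SC] allowed = {02, 10, 12}
SC∖claimed = {02}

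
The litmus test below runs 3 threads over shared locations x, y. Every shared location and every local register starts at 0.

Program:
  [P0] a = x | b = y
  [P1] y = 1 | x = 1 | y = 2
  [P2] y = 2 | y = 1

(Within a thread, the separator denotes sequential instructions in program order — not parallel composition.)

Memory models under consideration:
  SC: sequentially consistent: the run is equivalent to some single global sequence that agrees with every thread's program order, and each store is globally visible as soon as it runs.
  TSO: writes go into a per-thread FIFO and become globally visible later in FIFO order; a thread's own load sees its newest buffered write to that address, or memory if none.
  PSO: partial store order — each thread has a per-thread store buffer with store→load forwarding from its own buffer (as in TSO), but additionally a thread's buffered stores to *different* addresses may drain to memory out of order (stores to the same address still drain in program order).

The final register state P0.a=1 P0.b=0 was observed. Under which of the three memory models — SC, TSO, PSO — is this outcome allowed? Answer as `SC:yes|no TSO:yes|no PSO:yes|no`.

SC:no TSO:no PSO:yes

outcome vector order: (P0.a,P0.b)
SC: 5 outcomes — {0/0, 0/1, 0/2, 1/1, 1/2}
TSO: 5 outcomes — {0/0, 0/1, 0/2, 1/1, 1/2}
PSO: 6 outcomes — {0/0, 0/1, 0/2, 1/0, 1/1, 1/2}
target 1/0 ∈ {PSO}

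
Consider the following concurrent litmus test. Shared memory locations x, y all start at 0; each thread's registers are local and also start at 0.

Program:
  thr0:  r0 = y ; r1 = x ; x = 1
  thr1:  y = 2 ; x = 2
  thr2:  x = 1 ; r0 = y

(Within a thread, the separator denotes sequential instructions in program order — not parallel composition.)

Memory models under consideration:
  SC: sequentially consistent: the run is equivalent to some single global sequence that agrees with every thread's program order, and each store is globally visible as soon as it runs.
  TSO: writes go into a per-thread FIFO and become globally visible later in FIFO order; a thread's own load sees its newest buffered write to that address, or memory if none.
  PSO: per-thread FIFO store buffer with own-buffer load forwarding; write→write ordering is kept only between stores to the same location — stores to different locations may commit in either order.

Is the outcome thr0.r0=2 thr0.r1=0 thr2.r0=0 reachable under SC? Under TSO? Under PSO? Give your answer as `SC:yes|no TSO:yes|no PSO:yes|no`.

outcome vector order: (thr0.r0,thr0.r1,thr2.r0)
[SC] allowed = {000; 002; 010; 012; 020; 022; 202; 210; 212; 220; 222}
[TSO] allowed = {000; 002; 010; 012; 020; 022; 200; 202; 210; 212; 220; 222}
[PSO] allowed = {000; 002; 010; 012; 020; 022; 200; 202; 210; 212; 220; 222}
target 200 ∈ {TSO,PSO}

SC:no TSO:yes PSO:yes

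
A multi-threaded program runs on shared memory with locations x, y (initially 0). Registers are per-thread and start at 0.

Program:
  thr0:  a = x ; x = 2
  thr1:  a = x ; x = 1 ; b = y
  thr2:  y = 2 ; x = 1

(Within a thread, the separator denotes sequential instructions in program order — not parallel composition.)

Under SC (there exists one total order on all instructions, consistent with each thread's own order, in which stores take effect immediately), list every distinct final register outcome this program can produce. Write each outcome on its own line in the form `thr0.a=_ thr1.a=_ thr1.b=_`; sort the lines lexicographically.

outcome vector order: (thr0.a,thr1.a,thr1.b)
|SC outcomes| = 9

thr0.a=0 thr1.a=0 thr1.b=0
thr0.a=0 thr1.a=0 thr1.b=2
thr0.a=0 thr1.a=1 thr1.b=2
thr0.a=0 thr1.a=2 thr1.b=0
thr0.a=0 thr1.a=2 thr1.b=2
thr0.a=1 thr1.a=0 thr1.b=0
thr0.a=1 thr1.a=0 thr1.b=2
thr0.a=1 thr1.a=1 thr1.b=2
thr0.a=1 thr1.a=2 thr1.b=2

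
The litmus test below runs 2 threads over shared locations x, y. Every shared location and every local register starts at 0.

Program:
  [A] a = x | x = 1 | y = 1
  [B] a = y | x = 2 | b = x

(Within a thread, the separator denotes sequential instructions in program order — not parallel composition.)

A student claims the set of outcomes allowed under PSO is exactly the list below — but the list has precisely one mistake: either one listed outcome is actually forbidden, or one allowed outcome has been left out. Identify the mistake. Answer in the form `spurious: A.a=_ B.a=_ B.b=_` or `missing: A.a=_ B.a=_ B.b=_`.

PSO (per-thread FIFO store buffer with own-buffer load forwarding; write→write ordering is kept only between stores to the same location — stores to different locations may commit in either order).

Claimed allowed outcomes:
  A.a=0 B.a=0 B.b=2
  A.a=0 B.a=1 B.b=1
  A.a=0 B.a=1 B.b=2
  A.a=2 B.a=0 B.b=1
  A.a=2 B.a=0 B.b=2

missing: A.a=0 B.a=0 B.b=1

outcome vector order: (A.a,B.a,B.b)
PSO: 6 outcomes — {001 002 011 012 201 202}
PSO∖claimed = {001}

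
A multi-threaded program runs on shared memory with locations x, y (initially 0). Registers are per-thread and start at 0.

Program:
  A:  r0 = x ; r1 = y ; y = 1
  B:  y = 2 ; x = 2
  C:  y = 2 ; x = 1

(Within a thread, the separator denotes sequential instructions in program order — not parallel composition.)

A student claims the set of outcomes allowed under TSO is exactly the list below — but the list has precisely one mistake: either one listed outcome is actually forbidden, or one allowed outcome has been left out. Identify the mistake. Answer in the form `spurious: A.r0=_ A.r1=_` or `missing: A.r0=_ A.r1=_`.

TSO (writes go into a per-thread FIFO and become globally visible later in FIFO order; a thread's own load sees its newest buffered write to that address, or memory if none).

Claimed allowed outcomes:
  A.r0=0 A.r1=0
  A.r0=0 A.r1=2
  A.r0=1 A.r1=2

outcome vector order: (A.r0,A.r1)
TSO (4): 0/0 0/2 1/2 2/2
TSO∖claimed = {2/2}

missing: A.r0=2 A.r1=2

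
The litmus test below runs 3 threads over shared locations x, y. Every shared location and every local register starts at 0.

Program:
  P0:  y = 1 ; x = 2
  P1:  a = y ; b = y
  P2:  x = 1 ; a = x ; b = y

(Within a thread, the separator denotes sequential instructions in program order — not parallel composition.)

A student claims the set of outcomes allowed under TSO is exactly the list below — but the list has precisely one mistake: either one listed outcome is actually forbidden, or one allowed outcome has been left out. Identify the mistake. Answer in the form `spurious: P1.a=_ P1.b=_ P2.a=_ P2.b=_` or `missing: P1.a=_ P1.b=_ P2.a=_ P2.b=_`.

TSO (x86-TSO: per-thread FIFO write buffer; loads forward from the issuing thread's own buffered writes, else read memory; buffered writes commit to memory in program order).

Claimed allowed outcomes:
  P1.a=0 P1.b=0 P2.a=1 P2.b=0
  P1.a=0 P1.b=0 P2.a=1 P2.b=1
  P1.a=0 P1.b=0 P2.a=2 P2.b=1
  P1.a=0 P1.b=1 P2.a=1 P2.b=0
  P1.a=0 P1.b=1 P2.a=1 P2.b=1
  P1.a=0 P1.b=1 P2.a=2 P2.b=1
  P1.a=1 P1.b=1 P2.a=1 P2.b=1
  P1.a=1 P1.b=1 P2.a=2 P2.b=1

outcome vector order: (P1.a,P1.b,P2.a,P2.b)
under TSO → 0010, 0011, 0021, 0110, 0111, 0121, 1110, 1111, 1121
TSO∖claimed = {1110}

missing: P1.a=1 P1.b=1 P2.a=1 P2.b=0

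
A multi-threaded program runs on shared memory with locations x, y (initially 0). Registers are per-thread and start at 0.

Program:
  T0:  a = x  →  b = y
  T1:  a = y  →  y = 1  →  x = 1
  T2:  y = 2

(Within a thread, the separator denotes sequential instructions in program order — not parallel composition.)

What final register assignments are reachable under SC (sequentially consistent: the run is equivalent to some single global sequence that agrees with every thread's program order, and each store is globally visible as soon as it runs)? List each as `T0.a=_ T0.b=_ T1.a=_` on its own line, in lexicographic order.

outcome vector order: (T0.a,T0.b,T1.a)
|SC outcomes| = 9

T0.a=0 T0.b=0 T1.a=0
T0.a=0 T0.b=0 T1.a=2
T0.a=0 T0.b=1 T1.a=0
T0.a=0 T0.b=1 T1.a=2
T0.a=0 T0.b=2 T1.a=0
T0.a=0 T0.b=2 T1.a=2
T0.a=1 T0.b=1 T1.a=0
T0.a=1 T0.b=1 T1.a=2
T0.a=1 T0.b=2 T1.a=0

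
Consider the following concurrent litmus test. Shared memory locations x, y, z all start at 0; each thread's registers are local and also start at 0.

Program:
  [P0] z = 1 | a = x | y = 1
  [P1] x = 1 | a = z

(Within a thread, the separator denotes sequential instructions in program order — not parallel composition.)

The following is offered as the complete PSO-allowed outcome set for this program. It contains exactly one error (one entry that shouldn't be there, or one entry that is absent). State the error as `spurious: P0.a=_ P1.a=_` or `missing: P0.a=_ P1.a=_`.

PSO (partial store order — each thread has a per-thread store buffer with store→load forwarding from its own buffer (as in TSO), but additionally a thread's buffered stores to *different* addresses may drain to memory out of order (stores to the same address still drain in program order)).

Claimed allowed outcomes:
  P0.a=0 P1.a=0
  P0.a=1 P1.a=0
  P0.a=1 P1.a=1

missing: P0.a=0 P1.a=1

outcome vector order: (P0.a,P1.a)
PSO (4): <0 0>, <0 1>, <1 0>, <1 1>
PSO∖claimed = {<0 1>}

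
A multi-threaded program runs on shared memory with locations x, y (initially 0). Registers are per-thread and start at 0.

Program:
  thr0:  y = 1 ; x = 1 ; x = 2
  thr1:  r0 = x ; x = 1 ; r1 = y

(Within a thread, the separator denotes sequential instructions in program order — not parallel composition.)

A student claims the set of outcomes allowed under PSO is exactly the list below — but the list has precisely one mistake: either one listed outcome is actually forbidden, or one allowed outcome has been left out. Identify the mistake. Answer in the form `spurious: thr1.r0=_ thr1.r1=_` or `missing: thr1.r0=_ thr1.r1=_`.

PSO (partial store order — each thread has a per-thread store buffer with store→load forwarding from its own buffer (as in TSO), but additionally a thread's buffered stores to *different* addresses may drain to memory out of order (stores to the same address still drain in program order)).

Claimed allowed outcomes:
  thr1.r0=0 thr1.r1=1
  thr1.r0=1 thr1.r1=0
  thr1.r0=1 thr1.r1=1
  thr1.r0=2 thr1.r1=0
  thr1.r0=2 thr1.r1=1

missing: thr1.r0=0 thr1.r1=0

outcome vector order: (thr1.r0,thr1.r1)
[PSO] allowed = {(0,0) (0,1) (1,0) (1,1) (2,0) (2,1)}
PSO∖claimed = {(0,0)}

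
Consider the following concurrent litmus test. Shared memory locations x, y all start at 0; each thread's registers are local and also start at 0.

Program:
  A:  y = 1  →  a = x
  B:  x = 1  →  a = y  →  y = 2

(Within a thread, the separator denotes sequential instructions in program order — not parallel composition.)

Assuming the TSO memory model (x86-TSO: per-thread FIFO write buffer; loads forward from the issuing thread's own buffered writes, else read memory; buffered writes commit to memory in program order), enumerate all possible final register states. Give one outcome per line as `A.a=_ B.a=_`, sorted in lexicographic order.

outcome vector order: (A.a,B.a)
|TSO outcomes| = 4

A.a=0 B.a=0
A.a=0 B.a=1
A.a=1 B.a=0
A.a=1 B.a=1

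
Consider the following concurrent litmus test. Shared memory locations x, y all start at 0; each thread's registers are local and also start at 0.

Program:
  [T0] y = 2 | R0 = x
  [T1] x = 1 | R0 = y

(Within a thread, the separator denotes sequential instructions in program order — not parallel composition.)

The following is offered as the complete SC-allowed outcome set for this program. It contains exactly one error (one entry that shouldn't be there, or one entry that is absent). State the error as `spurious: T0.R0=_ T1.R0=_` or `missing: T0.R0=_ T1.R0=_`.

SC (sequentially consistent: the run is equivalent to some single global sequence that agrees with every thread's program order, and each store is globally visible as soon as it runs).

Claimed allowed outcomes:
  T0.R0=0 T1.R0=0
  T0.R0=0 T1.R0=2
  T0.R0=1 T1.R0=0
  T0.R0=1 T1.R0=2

spurious: T0.R0=0 T1.R0=0

outcome vector order: (T0.R0,T1.R0)
SC (3): 02 10 12
claimed∖SC = {00}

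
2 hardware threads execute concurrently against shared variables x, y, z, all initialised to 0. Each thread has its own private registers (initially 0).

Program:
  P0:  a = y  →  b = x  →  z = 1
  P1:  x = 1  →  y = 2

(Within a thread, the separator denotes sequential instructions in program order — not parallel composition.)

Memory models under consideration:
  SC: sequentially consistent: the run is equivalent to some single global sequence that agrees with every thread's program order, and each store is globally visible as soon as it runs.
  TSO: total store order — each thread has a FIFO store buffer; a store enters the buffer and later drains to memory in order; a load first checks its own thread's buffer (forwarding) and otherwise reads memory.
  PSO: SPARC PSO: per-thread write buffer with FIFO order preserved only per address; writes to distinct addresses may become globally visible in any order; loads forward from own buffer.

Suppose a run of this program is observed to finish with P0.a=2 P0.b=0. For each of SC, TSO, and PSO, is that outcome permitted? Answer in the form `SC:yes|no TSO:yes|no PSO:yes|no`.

SC:no TSO:no PSO:yes

outcome vector order: (P0.a,P0.b)
[SC] allowed = {<0 0>; <0 1>; <2 1>}
[TSO] allowed = {<0 0>; <0 1>; <2 1>}
[PSO] allowed = {<0 0>; <0 1>; <2 0>; <2 1>}
target <2 0> ∈ {PSO}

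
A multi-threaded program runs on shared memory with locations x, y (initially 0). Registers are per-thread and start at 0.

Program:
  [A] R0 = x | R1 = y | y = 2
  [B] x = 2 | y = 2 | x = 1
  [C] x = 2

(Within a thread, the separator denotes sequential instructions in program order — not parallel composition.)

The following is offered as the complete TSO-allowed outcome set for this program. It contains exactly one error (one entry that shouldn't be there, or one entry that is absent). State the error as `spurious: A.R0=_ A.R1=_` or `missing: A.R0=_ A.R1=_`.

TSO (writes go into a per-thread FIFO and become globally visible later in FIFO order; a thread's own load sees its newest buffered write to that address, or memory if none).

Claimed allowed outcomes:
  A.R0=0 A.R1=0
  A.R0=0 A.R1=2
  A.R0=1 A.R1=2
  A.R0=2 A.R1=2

missing: A.R0=2 A.R1=0

outcome vector order: (A.R0,A.R1)
TSO: 5 outcomes — {0/0; 0/2; 1/2; 2/0; 2/2}
TSO∖claimed = {2/0}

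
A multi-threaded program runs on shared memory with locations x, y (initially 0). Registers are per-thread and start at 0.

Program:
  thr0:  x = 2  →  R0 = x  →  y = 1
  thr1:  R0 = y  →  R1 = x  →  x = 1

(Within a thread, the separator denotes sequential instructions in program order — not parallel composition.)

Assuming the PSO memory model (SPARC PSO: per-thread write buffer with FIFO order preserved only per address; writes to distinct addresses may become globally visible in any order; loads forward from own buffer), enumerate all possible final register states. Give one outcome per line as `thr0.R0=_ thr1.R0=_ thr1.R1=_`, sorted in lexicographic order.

outcome vector order: (thr0.R0,thr1.R0,thr1.R1)
|PSO outcomes| = 6

thr0.R0=1 thr1.R0=0 thr1.R1=0
thr0.R0=1 thr1.R0=0 thr1.R1=2
thr0.R0=2 thr1.R0=0 thr1.R1=0
thr0.R0=2 thr1.R0=0 thr1.R1=2
thr0.R0=2 thr1.R0=1 thr1.R1=0
thr0.R0=2 thr1.R0=1 thr1.R1=2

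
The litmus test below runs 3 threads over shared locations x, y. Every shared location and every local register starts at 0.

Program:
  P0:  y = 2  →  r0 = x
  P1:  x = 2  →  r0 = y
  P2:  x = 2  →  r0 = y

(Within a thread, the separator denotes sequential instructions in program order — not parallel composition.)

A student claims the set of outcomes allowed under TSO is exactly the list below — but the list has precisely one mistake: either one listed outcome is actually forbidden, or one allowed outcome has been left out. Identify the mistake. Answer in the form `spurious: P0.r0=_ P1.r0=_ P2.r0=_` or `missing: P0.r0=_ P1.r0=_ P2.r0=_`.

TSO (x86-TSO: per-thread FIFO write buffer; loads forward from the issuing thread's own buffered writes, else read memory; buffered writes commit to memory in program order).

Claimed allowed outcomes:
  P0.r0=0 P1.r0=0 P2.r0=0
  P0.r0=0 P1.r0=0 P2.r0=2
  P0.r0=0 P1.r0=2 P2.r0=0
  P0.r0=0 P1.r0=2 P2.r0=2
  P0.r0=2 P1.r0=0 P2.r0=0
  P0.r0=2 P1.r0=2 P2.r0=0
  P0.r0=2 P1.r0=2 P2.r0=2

missing: P0.r0=2 P1.r0=0 P2.r0=2

outcome vector order: (P0.r0,P1.r0,P2.r0)
[TSO] allowed = {0/0/0, 0/0/2, 0/2/0, 0/2/2, 2/0/0, 2/0/2, 2/2/0, 2/2/2}
TSO∖claimed = {2/0/2}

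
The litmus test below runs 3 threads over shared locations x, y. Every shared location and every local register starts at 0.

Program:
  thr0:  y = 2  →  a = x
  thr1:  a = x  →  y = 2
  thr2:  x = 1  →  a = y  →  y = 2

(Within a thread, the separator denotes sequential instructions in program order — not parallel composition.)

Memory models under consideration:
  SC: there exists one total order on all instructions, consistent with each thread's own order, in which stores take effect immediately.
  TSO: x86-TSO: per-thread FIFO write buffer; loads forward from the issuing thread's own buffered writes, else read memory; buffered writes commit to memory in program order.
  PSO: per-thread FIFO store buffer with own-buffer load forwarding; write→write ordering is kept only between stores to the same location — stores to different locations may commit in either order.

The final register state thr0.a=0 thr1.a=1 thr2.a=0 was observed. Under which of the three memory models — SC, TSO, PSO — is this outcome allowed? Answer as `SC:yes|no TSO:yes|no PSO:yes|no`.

SC:no TSO:yes PSO:yes

outcome vector order: (thr0.a,thr1.a,thr2.a)
SC (6): 002 012 100 102 110 112
TSO (8): 000 002 010 012 100 102 110 112
PSO (8): 000 002 010 012 100 102 110 112
target 010 ∈ {TSO,PSO}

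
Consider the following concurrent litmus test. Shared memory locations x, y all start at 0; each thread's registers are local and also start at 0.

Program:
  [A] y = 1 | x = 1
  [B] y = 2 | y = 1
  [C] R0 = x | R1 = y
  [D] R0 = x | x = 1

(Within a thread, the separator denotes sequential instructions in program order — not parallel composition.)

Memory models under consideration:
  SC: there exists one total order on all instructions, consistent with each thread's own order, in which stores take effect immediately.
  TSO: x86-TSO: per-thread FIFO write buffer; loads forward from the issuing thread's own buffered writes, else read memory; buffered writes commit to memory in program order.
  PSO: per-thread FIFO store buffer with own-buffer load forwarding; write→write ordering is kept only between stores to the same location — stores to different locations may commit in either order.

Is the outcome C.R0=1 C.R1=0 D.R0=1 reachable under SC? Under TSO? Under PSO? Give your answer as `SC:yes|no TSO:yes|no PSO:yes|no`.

SC:no TSO:no PSO:yes

outcome vector order: (C.R0,C.R1,D.R0)
[SC] allowed = {(0,0,0); (0,0,1); (0,1,0); (0,1,1); (0,2,0); (0,2,1); (1,0,0); (1,1,0); (1,1,1); (1,2,0); (1,2,1)}
[TSO] allowed = {(0,0,0); (0,0,1); (0,1,0); (0,1,1); (0,2,0); (0,2,1); (1,0,0); (1,1,0); (1,1,1); (1,2,0); (1,2,1)}
[PSO] allowed = {(0,0,0); (0,0,1); (0,1,0); (0,1,1); (0,2,0); (0,2,1); (1,0,0); (1,0,1); (1,1,0); (1,1,1); (1,2,0); (1,2,1)}
target (1,0,1) ∈ {PSO}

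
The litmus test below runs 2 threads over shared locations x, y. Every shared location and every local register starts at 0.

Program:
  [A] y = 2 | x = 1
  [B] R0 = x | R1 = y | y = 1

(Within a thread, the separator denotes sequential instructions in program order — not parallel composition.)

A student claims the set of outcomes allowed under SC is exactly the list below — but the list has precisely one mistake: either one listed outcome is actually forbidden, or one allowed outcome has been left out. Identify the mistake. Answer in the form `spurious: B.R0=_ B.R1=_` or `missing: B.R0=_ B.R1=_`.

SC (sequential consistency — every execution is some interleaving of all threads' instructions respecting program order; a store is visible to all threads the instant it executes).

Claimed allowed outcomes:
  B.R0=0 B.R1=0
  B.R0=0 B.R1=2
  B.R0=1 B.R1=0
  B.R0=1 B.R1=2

outcome vector order: (B.R0,B.R1)
SC: 3 outcomes — {<0 0> <0 2> <1 2>}
claimed∖SC = {<1 0>}

spurious: B.R0=1 B.R1=0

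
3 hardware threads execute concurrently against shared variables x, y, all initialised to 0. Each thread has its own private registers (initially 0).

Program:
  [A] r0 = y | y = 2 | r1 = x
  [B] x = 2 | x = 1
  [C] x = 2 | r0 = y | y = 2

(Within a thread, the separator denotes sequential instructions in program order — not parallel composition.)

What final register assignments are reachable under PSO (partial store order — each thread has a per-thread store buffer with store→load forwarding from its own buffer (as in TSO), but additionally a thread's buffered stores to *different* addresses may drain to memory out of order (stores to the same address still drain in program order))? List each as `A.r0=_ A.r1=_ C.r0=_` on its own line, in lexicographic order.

outcome vector order: (A.r0,A.r1,C.r0)
|PSO outcomes| = 9

A.r0=0 A.r1=0 C.r0=0
A.r0=0 A.r1=0 C.r0=2
A.r0=0 A.r1=1 C.r0=0
A.r0=0 A.r1=1 C.r0=2
A.r0=0 A.r1=2 C.r0=0
A.r0=0 A.r1=2 C.r0=2
A.r0=2 A.r1=0 C.r0=0
A.r0=2 A.r1=1 C.r0=0
A.r0=2 A.r1=2 C.r0=0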